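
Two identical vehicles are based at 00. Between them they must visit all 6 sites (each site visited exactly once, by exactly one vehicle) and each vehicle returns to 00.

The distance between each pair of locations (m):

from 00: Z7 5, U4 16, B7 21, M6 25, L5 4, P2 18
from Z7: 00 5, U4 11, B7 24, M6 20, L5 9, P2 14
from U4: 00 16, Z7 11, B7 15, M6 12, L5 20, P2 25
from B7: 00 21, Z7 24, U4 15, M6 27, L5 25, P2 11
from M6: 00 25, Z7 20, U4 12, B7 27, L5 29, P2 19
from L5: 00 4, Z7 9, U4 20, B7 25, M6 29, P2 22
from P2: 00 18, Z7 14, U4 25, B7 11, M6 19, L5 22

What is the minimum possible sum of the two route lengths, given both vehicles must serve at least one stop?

Try each way of splitting the stops between the two vehicles (each non-empty) and, for each split, find the best tour for each vehicle:
  {Z7} + {U4, B7, M6, L5, P2}: 10 + 87 = 97
  {U4} + {Z7, B7, M6, L5, P2}: 32 + 84 = 116
  {Z7, U4} + {B7, M6, L5, P2}: 32 + 84 = 116
  {B7} + {Z7, U4, M6, L5, P2}: 42 + 73 = 115
  {Z7, B7} + {U4, M6, L5, P2}: 50 + 73 = 123
  {U4, B7} + {Z7, M6, L5, P2}: 52 + 70 = 122
  … (31 splits in total)
  {L5} + {Z7, U4, B7, M6, P2}: 8 + 79 = 87  ← best
Best: vehicle 1 00 → L5 → 00 = 8; vehicle 2 00 → Z7 → U4 → M6 → P2 → B7 → 00 = 79; combined 87.

Minimum combined distance: 87 m.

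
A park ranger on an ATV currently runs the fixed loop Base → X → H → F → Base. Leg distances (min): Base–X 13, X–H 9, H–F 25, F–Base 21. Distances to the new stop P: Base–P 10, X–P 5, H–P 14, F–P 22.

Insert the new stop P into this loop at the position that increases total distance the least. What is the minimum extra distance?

Insertion cost between consecutive stops i–j is d(i,P) + d(P,j) − d(i,j):
  between Base and X: 10 + 5 − 13 = 2
  between X and H: 5 + 14 − 9 = 10
  between H and F: 14 + 22 − 25 = 11
  between F and Base: 22 + 10 − 21 = 11
Cheapest insertion is between Base and X, adding 2.
New total = 68 + 2 = 70.

Adding 2 min by placing P on the Base–X leg.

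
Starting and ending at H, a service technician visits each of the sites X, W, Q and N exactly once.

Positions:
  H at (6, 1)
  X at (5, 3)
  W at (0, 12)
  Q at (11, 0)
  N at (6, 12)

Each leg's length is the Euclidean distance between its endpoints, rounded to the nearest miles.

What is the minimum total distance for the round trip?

H - X - W - Q - N - H: 2+10+16+13+11 = 52
H - X - W - N - Q - H: 2+10+6+13+5 = 36
H - X - Q - W - N - H: 2+7+16+6+11 = 42
H - X - Q - N - W - H: 2+7+13+6+13 = 41
H - X - N - W - Q - H: 2+9+6+16+5 = 38
H - X - N - Q - W - H: 2+9+13+16+13 = 53
H - W - X - Q - N - H: 13+10+7+13+11 = 54
H - W - X - N - Q - H: 13+10+9+13+5 = 50
H - W - Q - X - N - H: 13+16+7+9+11 = 56
H - W - N - X - Q - H: 13+6+9+7+5 = 40
H - Q - X - W - N - H: 5+7+10+6+11 = 39
H - Q - W - X - N - H: 5+16+10+9+11 = 51
The minimum is 36.
One optimal route: H → X → W → N → Q → H (or its reverse).

36 miles — the shortest possible round trip.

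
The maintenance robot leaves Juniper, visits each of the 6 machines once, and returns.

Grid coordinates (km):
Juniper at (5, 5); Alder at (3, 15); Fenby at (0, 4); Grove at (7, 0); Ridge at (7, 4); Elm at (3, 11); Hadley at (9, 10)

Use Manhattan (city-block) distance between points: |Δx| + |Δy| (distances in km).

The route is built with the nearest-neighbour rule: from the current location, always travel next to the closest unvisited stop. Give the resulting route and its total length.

From Juniper: distances to unvisited — Ridge=3, Fenby=6, Grove=7, Elm=8, Hadley=9, Alder=12. Nearest is Ridge (3).
From Ridge: distances to unvisited — Grove=4, Fenby=7, Hadley=8, Elm=11, Alder=15. Nearest is Grove (4).
From Grove: distances to unvisited — Fenby=11, Hadley=12, Elm=15, Alder=19. Nearest is Fenby (11).
From Fenby: distances to unvisited — Elm=10, Alder=14, Hadley=15. Nearest is Elm (10).
From Elm: distances to unvisited — Alder=4, Hadley=7. Nearest is Alder (4).
From Alder: distances to unvisited — Hadley=11. Nearest is Hadley (11).
Return Hadley→Juniper: 9.
Total = 3 + 4 + 11 + 10 + 4 + 11 + 9 = 52.

Nearest-neighbour total = 52 km; route Juniper → Ridge → Grove → Fenby → Elm → Alder → Hadley → Juniper.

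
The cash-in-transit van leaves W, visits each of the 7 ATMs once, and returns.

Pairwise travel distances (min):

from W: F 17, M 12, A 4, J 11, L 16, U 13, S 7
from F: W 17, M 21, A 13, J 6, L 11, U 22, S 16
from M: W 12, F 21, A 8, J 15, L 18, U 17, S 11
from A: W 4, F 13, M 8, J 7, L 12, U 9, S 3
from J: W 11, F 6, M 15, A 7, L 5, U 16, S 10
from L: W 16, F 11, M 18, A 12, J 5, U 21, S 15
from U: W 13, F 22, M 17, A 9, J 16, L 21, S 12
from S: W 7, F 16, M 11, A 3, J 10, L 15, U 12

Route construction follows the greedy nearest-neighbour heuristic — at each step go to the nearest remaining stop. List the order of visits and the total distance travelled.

W → [A:4 / S:7 / J:11 / M:12 / U:13 / L:16 / F:17] → A (4)
A → [S:3 / J:7 / M:8 / U:9 / L:12 / F:13] → S (3)
S → [J:10 / M:11 / U:12 / L:15 / F:16] → J (10)
J → [L:5 / F:6 / M:15 / U:16] → L (5)
L → [F:11 / M:18 / U:21] → F (11)
F → [M:21 / U:22] → M (21)
M → [U:17] → U (17)
Return U→W: 13.
Total = 4 + 3 + 10 + 5 + 11 + 21 + 17 + 13 = 84.

Nearest-neighbour total = 84 min; route W → A → S → J → L → F → M → U → W.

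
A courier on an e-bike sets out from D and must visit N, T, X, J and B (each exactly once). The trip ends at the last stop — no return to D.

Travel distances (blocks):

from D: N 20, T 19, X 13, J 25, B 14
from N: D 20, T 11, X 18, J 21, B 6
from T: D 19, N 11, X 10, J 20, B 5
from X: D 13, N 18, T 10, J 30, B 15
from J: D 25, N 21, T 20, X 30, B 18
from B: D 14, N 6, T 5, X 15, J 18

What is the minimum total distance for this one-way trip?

Minimum one-way distance = 55 blocks.

There are 5! = 120 possible orderings.
D→N→T→X→J→B: 20+11+10+30+18 = 89
D→N→T→X→B→J: 20+11+10+15+18 = 74
D→N→T→J→X→B: 20+11+20+30+15 = 96
D→N→T→J→B→X: 20+11+20+18+15 = 84
D→N→T→B→X→J: 20+11+5+15+30 = 81
D→N→T→B→J→X: 20+11+5+18+30 = 84
D→N→X→T→J→B: 20+18+10+20+18 = 86
D→N→X→T→B→J: 20+18+10+5+18 = 71
D→N→X→J→T→B: 20+18+30+20+5 = 93
D→N→X→J→B→T: 20+18+30+18+5 = 91
D→N→X→B→T→J: 20+18+15+5+20 = 78
D→N→X→B→J→T: 20+18+15+18+20 = 91
D→N→J→T→X→B: 20+21+20+10+15 = 86
D→N→J→T→B→X: 20+21+20+5+15 = 81
… (106 more)
D→X→T→B→N→J: 13+10+5+6+21 = 55  ← best
The minimum is 55.
One shortest path: D → X → T → B → N → J.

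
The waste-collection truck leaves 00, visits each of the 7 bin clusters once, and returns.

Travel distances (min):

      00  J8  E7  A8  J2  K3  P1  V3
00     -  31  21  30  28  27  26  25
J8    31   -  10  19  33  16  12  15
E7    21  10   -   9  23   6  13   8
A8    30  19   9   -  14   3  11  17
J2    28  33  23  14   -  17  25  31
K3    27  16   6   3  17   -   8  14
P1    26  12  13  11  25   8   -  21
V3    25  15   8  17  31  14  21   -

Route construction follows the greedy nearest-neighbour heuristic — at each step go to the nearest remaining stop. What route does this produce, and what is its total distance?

127 min along 00 → E7 → K3 → A8 → P1 → J8 → V3 → J2 → 00.

At 00 the remaining stops are E7 21, V3 25, P1 26, K3 27, J2 28, A8 30, J8 31; go to E7.
At E7 the remaining stops are K3 6, V3 8, A8 9, J8 10, P1 13, J2 23; go to K3.
At K3 the remaining stops are A8 3, P1 8, V3 14, J8 16, J2 17; go to A8.
At A8 the remaining stops are P1 11, J2 14, V3 17, J8 19; go to P1.
At P1 the remaining stops are J8 12, V3 21, J2 25; go to J8.
At J8 the remaining stops are V3 15, J2 33; go to V3.
At V3 the remaining stops are J2 31; go to J2.
Return J2→00: 28.
Total = 21 + 6 + 3 + 11 + 12 + 15 + 31 + 28 = 127.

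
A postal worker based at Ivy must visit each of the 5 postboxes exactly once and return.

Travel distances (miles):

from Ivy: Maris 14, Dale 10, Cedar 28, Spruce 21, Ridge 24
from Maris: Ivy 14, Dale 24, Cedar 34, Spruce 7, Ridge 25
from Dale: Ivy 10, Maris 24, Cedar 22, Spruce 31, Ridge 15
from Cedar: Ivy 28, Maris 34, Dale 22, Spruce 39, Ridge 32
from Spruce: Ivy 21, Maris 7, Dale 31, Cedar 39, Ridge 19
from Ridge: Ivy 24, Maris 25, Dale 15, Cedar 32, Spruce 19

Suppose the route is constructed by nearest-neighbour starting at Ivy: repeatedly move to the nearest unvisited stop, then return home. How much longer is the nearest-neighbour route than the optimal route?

9 miles longer than the optimal tour.

From Ivy: Dale=10, Maris=14, Spruce=21, Ridge=24, Cedar=28 → choose Dale (10).
From Dale: Ridge=15, Cedar=22, Maris=24, Spruce=31 → choose Ridge (15).
From Ridge: Spruce=19, Maris=25, Cedar=32 → choose Spruce (19).
From Spruce: Maris=7, Cedar=39 → choose Maris (7).
From Maris: Cedar=34 → choose Cedar (34).
NN route Ivy → Dale → Ridge → Spruce → Maris → Cedar → Ivy costs 113.
Optimal: Ivy → Maris → Spruce → Ridge → Cedar → Dale → Ivy costs 104 (by enumerating all 60 distinct tours).
Excess = 113 − 104 = 9.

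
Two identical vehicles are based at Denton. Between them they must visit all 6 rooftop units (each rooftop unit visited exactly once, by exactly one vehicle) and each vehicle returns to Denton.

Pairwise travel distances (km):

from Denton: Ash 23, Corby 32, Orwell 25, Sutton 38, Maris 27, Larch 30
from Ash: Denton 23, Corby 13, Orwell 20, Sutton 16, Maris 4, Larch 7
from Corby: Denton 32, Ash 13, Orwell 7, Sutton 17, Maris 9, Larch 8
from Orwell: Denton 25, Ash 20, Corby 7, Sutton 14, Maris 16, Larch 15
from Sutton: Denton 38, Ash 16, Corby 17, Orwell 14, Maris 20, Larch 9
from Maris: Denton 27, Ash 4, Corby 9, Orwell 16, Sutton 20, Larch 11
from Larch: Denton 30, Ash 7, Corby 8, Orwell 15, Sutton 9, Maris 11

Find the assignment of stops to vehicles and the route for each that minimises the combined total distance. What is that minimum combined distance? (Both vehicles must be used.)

Minimum combined distance: 138 km.

Check every non-empty split of the stops between the two vehicles; for each half take its own optimal tour:
  {Ash} + {Corby, Orwell, Sutton, Maris, Larch}: 46 + 92 = 138
  {Corby} + {Ash, Orwell, Sutton, Maris, Larch}: 64 + 86 = 150
  {Ash, Corby} + {Orwell, Sutton, Maris, Larch}: 68 + 86 = 154
  {Orwell} + {Ash, Corby, Sutton, Maris, Larch}: 50 + 91 = 141
  {Ash, Orwell} + {Corby, Sutton, Maris, Larch}: 68 + 91 = 159
  {Corby, Orwell} + {Ash, Sutton, Maris, Larch}: 64 + 85 = 149
  … (31 splits in total)
Best: vehicle 1 Denton → Ash → Denton = 46; vehicle 2 Denton → Orwell → Sutton → Larch → Corby → Maris → Denton = 92; combined 138.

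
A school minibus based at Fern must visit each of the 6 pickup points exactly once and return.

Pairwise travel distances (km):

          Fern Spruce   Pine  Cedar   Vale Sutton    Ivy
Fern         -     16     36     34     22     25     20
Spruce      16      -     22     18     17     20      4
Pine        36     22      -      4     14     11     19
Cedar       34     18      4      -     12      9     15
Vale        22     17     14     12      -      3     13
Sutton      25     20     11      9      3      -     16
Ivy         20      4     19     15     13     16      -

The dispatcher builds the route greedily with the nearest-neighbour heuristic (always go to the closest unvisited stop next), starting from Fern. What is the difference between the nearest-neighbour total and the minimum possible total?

Excess over optimum: 10 km.

Fern: Spruce=16, Ivy=20, Vale=22, Sutton=25, Cedar=34, Pine=36 ⇒ Spruce
Spruce: Ivy=4, Vale=17, Cedar=18, Sutton=20, Pine=22 ⇒ Ivy
Ivy: Vale=13, Cedar=15, Sutton=16, Pine=19 ⇒ Vale
Vale: Sutton=3, Cedar=12, Pine=14 ⇒ Sutton
Sutton: Cedar=9, Pine=11 ⇒ Cedar
Cedar: Pine=4 ⇒ Pine
NN route Fern → Spruce → Ivy → Vale → Sutton → Cedar → Pine → Fern costs 85.
Optimal: Fern → Spruce → Ivy → Cedar → Pine → Sutton → Vale → Fern costs 75 (by enumerating all 360 distinct tours).
Excess = 85 − 75 = 10.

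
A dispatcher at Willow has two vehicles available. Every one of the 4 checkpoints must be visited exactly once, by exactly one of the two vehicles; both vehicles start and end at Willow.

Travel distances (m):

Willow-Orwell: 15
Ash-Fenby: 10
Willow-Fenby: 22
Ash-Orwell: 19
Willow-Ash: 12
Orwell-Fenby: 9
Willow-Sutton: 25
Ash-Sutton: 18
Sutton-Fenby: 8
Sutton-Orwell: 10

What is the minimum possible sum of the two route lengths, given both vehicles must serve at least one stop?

79 m — the smallest possible combined total.

Try each way of splitting the stops between the two vehicles (each non-empty) and, for each split, find the best tour for each vehicle:
  {Ash} + {Sutton, Orwell, Fenby}: 24 + 55 = 79
  {Sutton} + {Ash, Orwell, Fenby}: 50 + 46 = 96
  {Ash, Sutton} + {Orwell, Fenby}: 55 + 46 = 101
  {Orwell} + {Ash, Sutton, Fenby}: 30 + 55 = 85
  {Ash, Orwell} + {Sutton, Fenby}: 46 + 55 = 101
  {Sutton, Orwell} + {Ash, Fenby}: 50 + 44 = 94
  … (7 splits in total)
Best: vehicle 1 Willow → Ash → Willow = 24; vehicle 2 Willow → Orwell → Sutton → Fenby → Willow = 55; combined 79.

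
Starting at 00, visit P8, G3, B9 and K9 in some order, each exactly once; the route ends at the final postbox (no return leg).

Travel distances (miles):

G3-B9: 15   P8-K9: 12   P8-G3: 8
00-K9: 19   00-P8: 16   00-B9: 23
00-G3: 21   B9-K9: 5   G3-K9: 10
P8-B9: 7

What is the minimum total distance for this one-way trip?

Shortest open route: 38 miles.

There are 4! = 24 possible orderings.
00 → P8 → G3 → B9 → K9: 16+8+15+5 = 44
00 → P8 → G3 → K9 → B9: 16+8+10+5 = 39
00 → P8 → B9 → G3 → K9: 16+7+15+10 = 48
00 → P8 → B9 → K9 → G3: 16+7+5+10 = 38
00 → P8 → K9 → G3 → B9: 16+12+10+15 = 53
00 → P8 → K9 → B9 → G3: 16+12+5+15 = 48
00 → G3 → P8 → B9 → K9: 21+8+7+5 = 41
00 → G3 → P8 → K9 → B9: 21+8+12+5 = 46
00 → G3 → B9 → P8 → K9: 21+15+7+12 = 55
00 → G3 → B9 → K9 → P8: 21+15+5+12 = 53
00 → G3 → K9 → P8 → B9: 21+10+12+7 = 50
00 → G3 → K9 → B9 → P8: 21+10+5+7 = 43
00 → B9 → P8 → G3 → K9: 23+7+8+10 = 48
00 → B9 → P8 → K9 → G3: 23+7+12+10 = 52
… (10 more)
The minimum is 38.
One shortest path: 00 → P8 → B9 → K9 → G3.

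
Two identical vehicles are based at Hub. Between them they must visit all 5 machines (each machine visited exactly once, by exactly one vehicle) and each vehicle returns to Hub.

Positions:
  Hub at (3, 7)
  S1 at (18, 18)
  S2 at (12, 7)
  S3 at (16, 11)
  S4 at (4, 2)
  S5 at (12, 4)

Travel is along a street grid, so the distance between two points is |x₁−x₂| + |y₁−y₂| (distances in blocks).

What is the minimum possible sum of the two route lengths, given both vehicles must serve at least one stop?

Try each way of splitting the stops between the two vehicles (each non-empty) and, for each split, find the best tour for each vehicle:
  {S1} + {S2, S3, S4, S5}: 52 + 44 = 96
  {S2} + {S1, S3, S4, S5}: 18 + 62 = 80
  {S1, S2} + {S3, S4, S5}: 52 + 44 = 96
  {S3} + {S1, S2, S4, S5}: 34 + 62 = 96
  {S1, S3} + {S2, S4, S5}: 52 + 28 = 80
  {S2, S3} + {S1, S4, S5}: 34 + 62 = 96
  … (15 splits in total)
  {S4} + {S1, S2, S3, S5}: 12 + 58 = 70  ← best
Best: vehicle 1 Hub → S4 → Hub = 12; vehicle 2 Hub → S1 → S3 → S2 → S5 → Hub = 58; combined 70.

Minimum combined distance: 70 blocks.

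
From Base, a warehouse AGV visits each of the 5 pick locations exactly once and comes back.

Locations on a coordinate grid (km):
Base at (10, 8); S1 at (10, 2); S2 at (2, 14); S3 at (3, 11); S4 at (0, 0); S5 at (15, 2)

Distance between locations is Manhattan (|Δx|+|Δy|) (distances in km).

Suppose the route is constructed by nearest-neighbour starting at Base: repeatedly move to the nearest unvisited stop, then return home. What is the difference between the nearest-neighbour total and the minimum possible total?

Base: S1=6, S3=10, S5=11, S2=14, S4=18 ⇒ S1
S1: S5=5, S4=12, S3=16, S2=20 ⇒ S5
S5: S4=17, S3=21, S2=25 ⇒ S4
S4: S3=14, S2=16 ⇒ S3
S3: S2=4 ⇒ S2
NN route Base → S1 → S5 → S4 → S3 → S2 → Base costs 60.
Optimal: Base → S1 → S5 → S4 → S2 → S3 → Base costs 58 (by enumerating all 60 distinct tours).
Excess = 60 − 58 = 2.

Excess over optimum: 2 km.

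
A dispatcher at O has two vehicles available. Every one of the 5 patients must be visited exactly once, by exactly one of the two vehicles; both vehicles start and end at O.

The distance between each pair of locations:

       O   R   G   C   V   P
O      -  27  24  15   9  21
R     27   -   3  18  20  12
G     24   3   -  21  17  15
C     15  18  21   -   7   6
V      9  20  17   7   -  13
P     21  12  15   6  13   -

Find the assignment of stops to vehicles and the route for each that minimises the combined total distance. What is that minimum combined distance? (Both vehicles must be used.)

78 — the smallest possible combined total.

There are 2^4 − 1 = 15 ways to divide the 5 stops into two non-empty groups. For each, the best each vehicle can do is its own shortest tour through its group:
  {R} + {G, C, V, P}: 54 + 61 = 115
  {G} + {R, C, V, P}: 48 + 61 = 109
  {R, G} + {C, V, P}: 54 + 43 = 97
  {C} + {R, G, V, P}: 30 + 61 = 91
  {R, C} + {G, V, P}: 60 + 61 = 121
  {G, C} + {R, V, P}: 60 + 61 = 121
  … (15 splits in total)
  {V} + {R, G, C, P}: 18 + 60 = 78  ← best
Best: vehicle 1 O → V → O = 18; vehicle 2 O → G → R → P → C → O = 60; combined 78.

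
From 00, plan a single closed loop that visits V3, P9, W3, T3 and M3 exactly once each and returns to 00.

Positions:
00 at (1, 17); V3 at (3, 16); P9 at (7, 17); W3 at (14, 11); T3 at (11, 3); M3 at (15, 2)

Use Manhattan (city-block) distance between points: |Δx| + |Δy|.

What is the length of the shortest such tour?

Minimum total distance: 58.

With 5 stops there are 5!/2 = 60 distinct round trips (a route and its reverse cost the same).
00 - V3 - P9 - W3 - T3 - M3 - 00: 3+5+13+11+5+29 = 66
00 - V3 - P9 - W3 - M3 - T3 - 00: 3+5+13+10+5+24 = 60
00 - V3 - P9 - T3 - W3 - M3 - 00: 3+5+18+11+10+29 = 76
00 - V3 - P9 - T3 - M3 - W3 - 00: 3+5+18+5+10+19 = 60
00 - V3 - P9 - M3 - W3 - T3 - 00: 3+5+23+10+11+24 = 76
00 - V3 - P9 - M3 - T3 - W3 - 00: 3+5+23+5+11+19 = 66
00 - V3 - W3 - P9 - T3 - M3 - 00: 3+16+13+18+5+29 = 84
00 - V3 - W3 - P9 - M3 - T3 - 00: 3+16+13+23+5+24 = 84
00 - V3 - W3 - T3 - P9 - M3 - 00: 3+16+11+18+23+29 = 100
00 - V3 - W3 - T3 - M3 - P9 - 00: 3+16+11+5+23+6 = 64
00 - V3 - W3 - M3 - P9 - T3 - 00: 3+16+10+23+18+24 = 94
00 - V3 - W3 - M3 - T3 - P9 - 00: 3+16+10+5+18+6 = 58
00 - V3 - T3 - P9 - W3 - M3 - 00: 3+21+18+13+10+29 = 94
00 - V3 - T3 - P9 - M3 - W3 - 00: 3+21+18+23+10+19 = 94
… (46 more)
The minimum is 58.
One optimal route: 00 → V3 → W3 → M3 → T3 → P9 → 00 (or its reverse).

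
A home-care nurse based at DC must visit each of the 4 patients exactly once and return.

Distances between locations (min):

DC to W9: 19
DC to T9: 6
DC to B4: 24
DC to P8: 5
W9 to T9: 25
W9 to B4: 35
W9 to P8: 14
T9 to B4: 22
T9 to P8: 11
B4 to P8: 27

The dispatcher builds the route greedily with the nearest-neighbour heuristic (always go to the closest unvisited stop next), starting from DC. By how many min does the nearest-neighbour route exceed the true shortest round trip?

DC: P8=5, T9=6, W9=19, B4=24 ⇒ P8
P8: T9=11, W9=14, B4=27 ⇒ T9
T9: B4=22, W9=25 ⇒ B4
B4: W9=35 ⇒ W9
NN route DC → P8 → T9 → B4 → W9 → DC costs 92.
Optimal: DC → T9 → B4 → W9 → P8 → DC costs 82 (by enumerating all 12 distinct tours).
Excess = 92 − 82 = 10.

Excess over optimum: 10 min.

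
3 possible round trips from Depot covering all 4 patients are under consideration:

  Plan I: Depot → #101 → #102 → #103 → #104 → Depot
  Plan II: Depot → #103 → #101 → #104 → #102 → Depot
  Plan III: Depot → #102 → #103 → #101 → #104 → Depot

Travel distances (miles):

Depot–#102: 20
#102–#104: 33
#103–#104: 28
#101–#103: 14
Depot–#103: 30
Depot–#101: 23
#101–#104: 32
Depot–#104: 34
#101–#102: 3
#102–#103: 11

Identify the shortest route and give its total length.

Plan I: 23 + 3 + 11 + 28 + 34 = 99
Plan II: 30 + 14 + 32 + 33 + 20 = 129
Plan III: 20 + 11 + 14 + 32 + 34 = 111

Shortest is Plan I, total 99 miles.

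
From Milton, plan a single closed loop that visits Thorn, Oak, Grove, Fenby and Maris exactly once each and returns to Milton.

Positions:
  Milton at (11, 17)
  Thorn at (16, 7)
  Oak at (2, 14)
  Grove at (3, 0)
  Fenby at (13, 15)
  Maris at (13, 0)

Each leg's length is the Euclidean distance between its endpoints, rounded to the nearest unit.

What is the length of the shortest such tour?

With 5 stops there are 5!/2 = 60 distinct round trips (a route and its reverse cost the same).
Milton-Thorn-Oak-Grove-Fenby-Maris-Milton: 11+16+14+18+15+17 = 91
Milton-Thorn-Oak-Grove-Maris-Fenby-Milton: 11+16+14+10+15+3 = 69
Milton-Thorn-Oak-Fenby-Grove-Maris-Milton: 11+16+11+18+10+17 = 83
Milton-Thorn-Oak-Fenby-Maris-Grove-Milton: 11+16+11+15+10+19 = 82
Milton-Thorn-Oak-Maris-Grove-Fenby-Milton: 11+16+18+10+18+3 = 76
Milton-Thorn-Oak-Maris-Fenby-Grove-Milton: 11+16+18+15+18+19 = 97
Milton-Thorn-Grove-Oak-Fenby-Maris-Milton: 11+15+14+11+15+17 = 83
Milton-Thorn-Grove-Oak-Maris-Fenby-Milton: 11+15+14+18+15+3 = 76
Milton-Thorn-Grove-Fenby-Oak-Maris-Milton: 11+15+18+11+18+17 = 90
Milton-Thorn-Grove-Fenby-Maris-Oak-Milton: 11+15+18+15+18+9 = 86
Milton-Thorn-Grove-Maris-Oak-Fenby-Milton: 11+15+10+18+11+3 = 68
Milton-Thorn-Grove-Maris-Fenby-Oak-Milton: 11+15+10+15+11+9 = 71
Milton-Thorn-Fenby-Oak-Grove-Maris-Milton: 11+9+11+14+10+17 = 72
Milton-Thorn-Fenby-Oak-Maris-Grove-Milton: 11+9+11+18+10+19 = 78
… (46 more)
Milton-Oak-Grove-Maris-Thorn-Fenby-Milton: 9+14+10+8+9+3 = 53  ← best
The minimum is 53.
One optimal route: Milton → Oak → Grove → Maris → Thorn → Fenby → Milton (or its reverse).

53 — the shortest possible round trip.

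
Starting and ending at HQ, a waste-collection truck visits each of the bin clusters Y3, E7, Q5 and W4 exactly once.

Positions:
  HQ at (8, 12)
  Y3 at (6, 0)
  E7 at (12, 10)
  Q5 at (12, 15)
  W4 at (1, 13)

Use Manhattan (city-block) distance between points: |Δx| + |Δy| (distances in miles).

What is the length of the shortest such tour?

Shortest round trip = 54 miles.

There are 12 distinct closed tours to check (reversals are equivalent).
HQ - Y3 - E7 - Q5 - W4 - HQ: 14+16+5+13+8 = 56
HQ - Y3 - E7 - W4 - Q5 - HQ: 14+16+14+13+7 = 64
HQ - Y3 - Q5 - E7 - W4 - HQ: 14+21+5+14+8 = 62
HQ - Y3 - Q5 - W4 - E7 - HQ: 14+21+13+14+6 = 68
HQ - Y3 - W4 - E7 - Q5 - HQ: 14+18+14+5+7 = 58
HQ - Y3 - W4 - Q5 - E7 - HQ: 14+18+13+5+6 = 56
HQ - E7 - Y3 - Q5 - W4 - HQ: 6+16+21+13+8 = 64
HQ - E7 - Y3 - W4 - Q5 - HQ: 6+16+18+13+7 = 60
HQ - E7 - Q5 - Y3 - W4 - HQ: 6+5+21+18+8 = 58
HQ - E7 - W4 - Y3 - Q5 - HQ: 6+14+18+21+7 = 66
HQ - Q5 - Y3 - E7 - W4 - HQ: 7+21+16+14+8 = 66
HQ - Q5 - E7 - Y3 - W4 - HQ: 7+5+16+18+8 = 54
The minimum is 54.
One optimal route: HQ → Q5 → E7 → Y3 → W4 → HQ (or its reverse).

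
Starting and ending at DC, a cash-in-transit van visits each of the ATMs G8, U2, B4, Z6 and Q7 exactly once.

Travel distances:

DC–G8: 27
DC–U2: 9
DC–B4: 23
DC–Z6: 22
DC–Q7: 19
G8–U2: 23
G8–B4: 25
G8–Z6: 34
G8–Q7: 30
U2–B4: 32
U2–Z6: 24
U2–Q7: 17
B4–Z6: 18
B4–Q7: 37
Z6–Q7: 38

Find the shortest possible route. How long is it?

Minimum total distance: 121.

DC-G8-U2-B4-Z6-Q7-DC: 27+23+32+18+38+19 = 157
DC-G8-U2-B4-Q7-Z6-DC: 27+23+32+37+38+22 = 179
DC-G8-U2-Z6-B4-Q7-DC: 27+23+24+18+37+19 = 148
DC-G8-U2-Z6-Q7-B4-DC: 27+23+24+38+37+23 = 172
DC-G8-U2-Q7-B4-Z6-DC: 27+23+17+37+18+22 = 144
DC-G8-U2-Q7-Z6-B4-DC: 27+23+17+38+18+23 = 146
DC-G8-B4-U2-Z6-Q7-DC: 27+25+32+24+38+19 = 165
DC-G8-B4-U2-Q7-Z6-DC: 27+25+32+17+38+22 = 161
DC-G8-B4-Z6-U2-Q7-DC: 27+25+18+24+17+19 = 130
DC-G8-B4-Z6-Q7-U2-DC: 27+25+18+38+17+9 = 134
DC-G8-B4-Q7-U2-Z6-DC: 27+25+37+17+24+22 = 152
DC-G8-B4-Q7-Z6-U2-DC: 27+25+37+38+24+9 = 160
DC-G8-Z6-U2-B4-Q7-DC: 27+34+24+32+37+19 = 173
DC-G8-Z6-U2-Q7-B4-DC: 27+34+24+17+37+23 = 162
… (46 more)
DC-U2-Q7-G8-B4-Z6-DC: 9+17+30+25+18+22 = 121  ← best
The minimum is 121.
One optimal route: DC → U2 → Q7 → G8 → B4 → Z6 → DC (or its reverse).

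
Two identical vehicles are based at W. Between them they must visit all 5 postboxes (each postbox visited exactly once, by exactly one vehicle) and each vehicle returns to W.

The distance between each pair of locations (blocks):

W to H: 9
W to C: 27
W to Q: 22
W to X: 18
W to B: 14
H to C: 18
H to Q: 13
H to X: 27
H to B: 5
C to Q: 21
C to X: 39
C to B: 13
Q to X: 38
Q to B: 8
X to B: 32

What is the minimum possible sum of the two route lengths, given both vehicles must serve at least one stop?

106 blocks — the smallest possible combined total.

Try each way of splitting the stops between the two vehicles (each non-empty) and, for each split, find the best tour for each vehicle:
  {H} + {C, Q, X, B}: 18 + 100 = 118
  {C} + {H, Q, X, B}: 54 + 78 = 132
  {H, C} + {Q, X, B}: 54 + 78 = 132
  {Q} + {H, C, X, B}: 44 + 84 = 128
  {H, Q} + {C, X, B}: 44 + 84 = 128
  {C, Q} + {H, X, B}: 70 + 64 = 134
  … (15 splits in total)
  {X} + {H, C, Q, B}: 36 + 70 = 106  ← best
Best: vehicle 1 W → X → W = 36; vehicle 2 W → H → C → Q → B → W = 70; combined 106.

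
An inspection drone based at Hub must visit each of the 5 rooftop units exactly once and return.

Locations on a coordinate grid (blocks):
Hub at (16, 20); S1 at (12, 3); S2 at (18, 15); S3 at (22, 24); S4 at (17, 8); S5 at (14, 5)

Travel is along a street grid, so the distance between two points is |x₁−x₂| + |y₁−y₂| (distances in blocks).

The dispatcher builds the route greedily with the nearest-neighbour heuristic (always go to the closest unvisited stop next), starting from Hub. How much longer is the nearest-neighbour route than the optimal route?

4 blocks longer than the optimal tour.

From Hub: S2=7, S3=10, S4=13, S5=17, S1=21 → choose S2 (7).
From S2: S4=8, S3=13, S5=14, S1=18 → choose S4 (8).
From S4: S5=6, S1=10, S3=21 → choose S5 (6).
From S5: S1=4, S3=27 → choose S1 (4).
From S1: S3=31 → choose S3 (31).
NN route Hub → S2 → S4 → S5 → S1 → S3 → Hub costs 66.
Optimal: Hub → S1 → S5 → S4 → S2 → S3 → Hub costs 62 (by enumerating all 60 distinct tours).
Excess = 66 − 62 = 4.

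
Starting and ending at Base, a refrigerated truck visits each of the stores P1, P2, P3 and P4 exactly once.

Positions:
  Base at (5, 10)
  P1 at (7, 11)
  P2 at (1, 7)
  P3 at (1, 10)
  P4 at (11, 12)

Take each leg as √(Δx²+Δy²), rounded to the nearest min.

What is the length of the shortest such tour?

Base→P1→P2→P3→P4→Base: 2+7+3+10+6 = 28
Base→P1→P2→P4→P3→Base: 2+7+11+10+4 = 34
Base→P1→P3→P2→P4→Base: 2+6+3+11+6 = 28
Base→P1→P3→P4→P2→Base: 2+6+10+11+5 = 34
Base→P1→P4→P2→P3→Base: 2+4+11+3+4 = 24
Base→P1→P4→P3→P2→Base: 2+4+10+3+5 = 24
Base→P2→P1→P3→P4→Base: 5+7+6+10+6 = 34
Base→P2→P1→P4→P3→Base: 5+7+4+10+4 = 30
Base→P2→P3→P1→P4→Base: 5+3+6+4+6 = 24
Base→P2→P4→P1→P3→Base: 5+11+4+6+4 = 30
Base→P3→P1→P2→P4→Base: 4+6+7+11+6 = 34
Base→P3→P2→P1→P4→Base: 4+3+7+4+6 = 24
The minimum is 24.
One optimal route: Base → P1 → P4 → P2 → P3 → Base (or its reverse).

Minimum total distance: 24 min.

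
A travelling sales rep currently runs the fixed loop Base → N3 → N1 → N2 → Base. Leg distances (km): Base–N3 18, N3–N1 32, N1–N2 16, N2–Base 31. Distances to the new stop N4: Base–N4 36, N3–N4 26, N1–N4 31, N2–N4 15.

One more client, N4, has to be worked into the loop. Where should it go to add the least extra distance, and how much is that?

Minimum extra distance: 20 km, inserting N4 between N2 and Base.

Insertion cost between consecutive stops i–j is d(i,N4) + d(N4,j) − d(i,j):
  between Base and N3: 36 + 26 − 18 = 44
  between N3 and N1: 26 + 31 − 32 = 25
  between N1 and N2: 31 + 15 − 16 = 30
  between N2 and Base: 15 + 36 − 31 = 20
Cheapest insertion is between N2 and Base, adding 20.
New total = 97 + 20 = 117.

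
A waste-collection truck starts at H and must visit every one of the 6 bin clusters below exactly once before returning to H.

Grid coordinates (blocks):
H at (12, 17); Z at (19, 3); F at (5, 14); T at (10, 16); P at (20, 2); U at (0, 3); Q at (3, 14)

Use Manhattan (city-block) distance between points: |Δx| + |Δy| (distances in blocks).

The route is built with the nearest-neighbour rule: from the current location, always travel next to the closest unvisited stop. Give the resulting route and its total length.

Nearest-neighbour total = 70 blocks; route H → T → F → Q → U → Z → P → H.

H → [T:3 / F:10 / Q:12 / Z:21 / P:23 / U:26] → T (3)
T → [F:7 / Q:9 / Z:22 / U:23 / P:24] → F (7)
F → [Q:2 / U:16 / Z:25 / P:27] → Q (2)
Q → [U:14 / Z:27 / P:29] → U (14)
U → [Z:19 / P:21] → Z (19)
Z → [P:2] → P (2)
Return P→H: 23.
Total = 3 + 7 + 2 + 14 + 19 + 2 + 23 = 70.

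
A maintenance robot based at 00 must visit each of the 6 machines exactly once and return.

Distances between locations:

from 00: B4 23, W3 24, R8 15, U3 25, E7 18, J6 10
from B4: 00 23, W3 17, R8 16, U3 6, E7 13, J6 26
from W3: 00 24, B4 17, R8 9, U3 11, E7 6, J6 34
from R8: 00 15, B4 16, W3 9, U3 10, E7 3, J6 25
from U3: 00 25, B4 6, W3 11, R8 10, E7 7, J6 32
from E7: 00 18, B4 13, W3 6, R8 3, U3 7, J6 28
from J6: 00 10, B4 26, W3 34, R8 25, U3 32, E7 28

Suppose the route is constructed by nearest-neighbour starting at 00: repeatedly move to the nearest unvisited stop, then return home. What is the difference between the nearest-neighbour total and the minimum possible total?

From 00: J6=10, R8=15, E7=18, B4=23, W3=24, U3=25 → choose J6 (10).
From J6: R8=25, B4=26, E7=28, U3=32, W3=34 → choose R8 (25).
From R8: E7=3, W3=9, U3=10, B4=16 → choose E7 (3).
From E7: W3=6, U3=7, B4=13 → choose W3 (6).
From W3: U3=11, B4=17 → choose U3 (11).
From U3: B4=6 → choose B4 (6).
NN route 00 → J6 → R8 → E7 → W3 → U3 → B4 → 00 costs 84.
Optimal: 00 → R8 → E7 → W3 → U3 → B4 → J6 → 00 costs 77 (by enumerating all 360 distinct tours).
Excess = 84 − 77 = 7.

Excess over optimum: 7.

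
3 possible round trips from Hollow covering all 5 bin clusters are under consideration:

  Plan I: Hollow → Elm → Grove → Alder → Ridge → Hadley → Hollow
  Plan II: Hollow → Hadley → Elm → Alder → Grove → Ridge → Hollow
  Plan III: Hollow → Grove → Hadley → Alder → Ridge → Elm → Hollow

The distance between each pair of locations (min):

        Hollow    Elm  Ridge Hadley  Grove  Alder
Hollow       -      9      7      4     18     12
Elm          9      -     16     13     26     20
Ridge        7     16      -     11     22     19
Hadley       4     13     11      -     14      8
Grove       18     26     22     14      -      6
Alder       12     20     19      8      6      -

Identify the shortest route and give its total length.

Plan I: 9 + 26 + 6 + 19 + 11 + 4 = 75
Plan II: 4 + 13 + 20 + 6 + 22 + 7 = 72
Plan III: 18 + 14 + 8 + 19 + 16 + 9 = 84

Shortest is Plan II, total 72 min.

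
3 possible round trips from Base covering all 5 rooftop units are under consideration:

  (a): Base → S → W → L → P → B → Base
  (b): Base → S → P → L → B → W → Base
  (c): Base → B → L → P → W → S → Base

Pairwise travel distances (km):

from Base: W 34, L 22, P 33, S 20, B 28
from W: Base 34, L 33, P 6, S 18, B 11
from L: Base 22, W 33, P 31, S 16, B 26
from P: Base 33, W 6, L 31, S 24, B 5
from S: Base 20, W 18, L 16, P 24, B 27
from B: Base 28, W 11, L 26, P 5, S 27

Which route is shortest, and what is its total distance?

129 km — (c) is the shortest.

(a): 20 + 18 + 33 + 31 + 5 + 28 = 135
(b): 20 + 24 + 31 + 26 + 11 + 34 = 146
(c): 28 + 26 + 31 + 6 + 18 + 20 = 129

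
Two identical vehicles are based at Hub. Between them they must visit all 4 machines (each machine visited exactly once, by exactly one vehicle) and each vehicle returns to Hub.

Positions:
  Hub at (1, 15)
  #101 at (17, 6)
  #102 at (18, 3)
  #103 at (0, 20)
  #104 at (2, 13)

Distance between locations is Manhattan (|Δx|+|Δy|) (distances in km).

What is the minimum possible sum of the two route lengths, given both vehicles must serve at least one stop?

Minimum combined distance: 70 km.

Check every non-empty split of the stops between the two vehicles; for each half take its own optimal tour:
  {#101} + {#102, #103, #104}: 50 + 70 = 120
  {#102} + {#101, #103, #104}: 58 + 62 = 120
  {#101, #102} + {#103, #104}: 58 + 18 = 76
  {#103} + {#101, #102, #104}: 12 + 58 = 70
  {#101, #103} + {#102, #104}: 62 + 58 = 120
  {#102, #103} + {#101, #104}: 70 + 50 = 120
  … (7 splits in total)
Best: vehicle 1 Hub → #103 → Hub = 12; vehicle 2 Hub → #101 → #102 → #104 → Hub = 58; combined 70.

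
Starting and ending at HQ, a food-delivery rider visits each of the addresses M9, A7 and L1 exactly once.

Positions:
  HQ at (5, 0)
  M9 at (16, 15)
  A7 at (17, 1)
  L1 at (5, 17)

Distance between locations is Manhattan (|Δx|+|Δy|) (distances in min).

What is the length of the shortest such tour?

HQ-M9-A7-L1-HQ: 26+15+28+17 = 86
HQ-M9-L1-A7-HQ: 26+13+28+13 = 80
HQ-A7-M9-L1-HQ: 13+15+13+17 = 58
The minimum is 58.
One optimal route: HQ → A7 → M9 → L1 → HQ (or its reverse).

58 min — the shortest possible round trip.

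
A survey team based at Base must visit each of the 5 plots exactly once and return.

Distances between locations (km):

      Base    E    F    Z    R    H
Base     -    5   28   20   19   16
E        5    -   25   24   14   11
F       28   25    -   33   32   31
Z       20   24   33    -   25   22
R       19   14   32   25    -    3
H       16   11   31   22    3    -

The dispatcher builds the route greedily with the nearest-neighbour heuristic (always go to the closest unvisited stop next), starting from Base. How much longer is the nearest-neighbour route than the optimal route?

Excess over optimum: 1 km.

From Base: E=5, H=16, R=19, Z=20, F=28 → choose E (5).
From E: H=11, R=14, Z=24, F=25 → choose H (11).
From H: R=3, Z=22, F=31 → choose R (3).
From R: Z=25, F=32 → choose Z (25).
From Z: F=33 → choose F (33).
NN route Base → E → H → R → Z → F → Base costs 105.
Optimal: Base → E → H → R → F → Z → Base costs 104 (by enumerating all 60 distinct tours).
Excess = 105 − 104 = 1.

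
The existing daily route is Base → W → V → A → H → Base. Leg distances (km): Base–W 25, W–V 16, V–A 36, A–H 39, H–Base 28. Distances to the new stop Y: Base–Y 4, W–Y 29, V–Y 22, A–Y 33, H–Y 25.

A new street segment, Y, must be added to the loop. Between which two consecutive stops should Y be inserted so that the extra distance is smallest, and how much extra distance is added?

+1 km — insert Y between H and Base.

Insertion cost between consecutive stops i–j is d(i,Y) + d(Y,j) − d(i,j):
  between Base and W: 4 + 29 − 25 = 8
  between W and V: 29 + 22 − 16 = 35
  between V and A: 22 + 33 − 36 = 19
  between A and H: 33 + 25 − 39 = 19
  between H and Base: 25 + 4 − 28 = 1
Cheapest insertion is between H and Base, adding 1.
New total = 144 + 1 = 145.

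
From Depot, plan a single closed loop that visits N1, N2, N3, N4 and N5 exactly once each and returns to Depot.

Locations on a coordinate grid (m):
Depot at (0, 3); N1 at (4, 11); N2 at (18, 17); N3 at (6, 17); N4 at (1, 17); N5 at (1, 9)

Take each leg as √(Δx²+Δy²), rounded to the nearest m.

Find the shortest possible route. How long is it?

55 m — the shortest possible round trip.

With 5 stops there are 5!/2 = 60 distinct round trips (a route and its reverse cost the same).
Depot-N1-N2-N3-N4-N5-Depot: 9+15+12+5+8+6 = 55
Depot-N1-N2-N3-N5-N4-Depot: 9+15+12+9+8+14 = 67
Depot-N1-N2-N4-N3-N5-Depot: 9+15+17+5+9+6 = 61
Depot-N1-N2-N4-N5-N3-Depot: 9+15+17+8+9+15 = 73
Depot-N1-N2-N5-N3-N4-Depot: 9+15+19+9+5+14 = 71
Depot-N1-N2-N5-N4-N3-Depot: 9+15+19+8+5+15 = 71
Depot-N1-N3-N2-N4-N5-Depot: 9+6+12+17+8+6 = 58
Depot-N1-N3-N2-N5-N4-Depot: 9+6+12+19+8+14 = 68
Depot-N1-N3-N4-N2-N5-Depot: 9+6+5+17+19+6 = 62
Depot-N1-N3-N4-N5-N2-Depot: 9+6+5+8+19+23 = 70
Depot-N1-N3-N5-N2-N4-Depot: 9+6+9+19+17+14 = 74
Depot-N1-N3-N5-N4-N2-Depot: 9+6+9+8+17+23 = 72
Depot-N1-N4-N2-N3-N5-Depot: 9+7+17+12+9+6 = 60
Depot-N1-N4-N2-N5-N3-Depot: 9+7+17+19+9+15 = 76
… (46 more)
The minimum is 55.
One optimal route: Depot → N1 → N2 → N3 → N4 → N5 → Depot (or its reverse).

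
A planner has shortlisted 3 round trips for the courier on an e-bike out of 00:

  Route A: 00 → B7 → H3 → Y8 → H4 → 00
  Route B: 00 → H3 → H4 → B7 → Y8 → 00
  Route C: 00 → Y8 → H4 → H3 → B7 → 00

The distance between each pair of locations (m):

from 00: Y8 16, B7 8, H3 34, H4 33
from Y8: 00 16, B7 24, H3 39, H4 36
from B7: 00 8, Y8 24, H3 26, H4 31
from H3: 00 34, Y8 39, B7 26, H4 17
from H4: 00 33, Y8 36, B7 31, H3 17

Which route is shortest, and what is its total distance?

Route A: 8 + 26 + 39 + 36 + 33 = 142
Route B: 34 + 17 + 31 + 24 + 16 = 122
Route C: 16 + 36 + 17 + 26 + 8 = 103

Shortest is Route C, total 103 m.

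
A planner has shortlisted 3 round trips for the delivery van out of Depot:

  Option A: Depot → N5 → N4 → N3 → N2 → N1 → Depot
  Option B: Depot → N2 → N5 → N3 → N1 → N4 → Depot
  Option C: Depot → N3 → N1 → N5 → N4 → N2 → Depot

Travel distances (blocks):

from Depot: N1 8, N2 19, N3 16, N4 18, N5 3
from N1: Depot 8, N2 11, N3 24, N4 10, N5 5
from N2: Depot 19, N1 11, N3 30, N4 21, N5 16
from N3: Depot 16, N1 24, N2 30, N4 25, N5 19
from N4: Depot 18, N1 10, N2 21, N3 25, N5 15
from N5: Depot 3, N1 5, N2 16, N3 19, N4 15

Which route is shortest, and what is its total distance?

Option A: 3 + 15 + 25 + 30 + 11 + 8 = 92
Option B: 19 + 16 + 19 + 24 + 10 + 18 = 106
Option C: 16 + 24 + 5 + 15 + 21 + 19 = 100

92 blocks — Option A is the shortest.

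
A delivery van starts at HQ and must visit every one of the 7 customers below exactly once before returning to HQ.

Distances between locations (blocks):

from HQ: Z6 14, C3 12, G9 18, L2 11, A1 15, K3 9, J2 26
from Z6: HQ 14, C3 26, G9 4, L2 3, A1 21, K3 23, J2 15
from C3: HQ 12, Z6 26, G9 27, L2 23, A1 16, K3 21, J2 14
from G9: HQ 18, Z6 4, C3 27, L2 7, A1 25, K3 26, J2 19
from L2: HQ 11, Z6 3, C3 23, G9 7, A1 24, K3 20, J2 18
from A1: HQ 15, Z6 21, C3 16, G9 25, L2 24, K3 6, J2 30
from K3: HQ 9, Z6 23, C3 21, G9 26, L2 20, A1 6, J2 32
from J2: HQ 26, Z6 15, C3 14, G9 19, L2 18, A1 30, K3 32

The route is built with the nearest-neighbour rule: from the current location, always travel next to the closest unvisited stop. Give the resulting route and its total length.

Total distance 88 blocks via the nearest-neighbour route HQ → K3 → A1 → C3 → J2 → Z6 → L2 → G9 → HQ.

At HQ the remaining stops are K3 9, L2 11, C3 12, Z6 14, A1 15, G9 18, J2 26; go to K3.
At K3 the remaining stops are A1 6, L2 20, C3 21, Z6 23, G9 26, J2 32; go to A1.
At A1 the remaining stops are C3 16, Z6 21, L2 24, G9 25, J2 30; go to C3.
At C3 the remaining stops are J2 14, L2 23, Z6 26, G9 27; go to J2.
At J2 the remaining stops are Z6 15, L2 18, G9 19; go to Z6.
At Z6 the remaining stops are L2 3, G9 4; go to L2.
At L2 the remaining stops are G9 7; go to G9.
Return G9→HQ: 18.
Total = 9 + 6 + 16 + 14 + 15 + 3 + 7 + 18 = 88.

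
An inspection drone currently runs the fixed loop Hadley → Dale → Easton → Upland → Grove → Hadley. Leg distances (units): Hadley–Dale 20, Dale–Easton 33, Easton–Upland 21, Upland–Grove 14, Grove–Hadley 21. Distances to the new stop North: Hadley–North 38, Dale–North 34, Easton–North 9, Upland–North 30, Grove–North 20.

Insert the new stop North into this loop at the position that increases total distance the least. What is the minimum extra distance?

Insertion cost between consecutive stops i–j is d(i,North) + d(North,j) − d(i,j):
  between Hadley and Dale: 38 + 34 − 20 = 52
  between Dale and Easton: 34 + 9 − 33 = 10
  between Easton and Upland: 9 + 30 − 21 = 18
  between Upland and Grove: 30 + 20 − 14 = 36
  between Grove and Hadley: 20 + 38 − 21 = 37
Cheapest insertion is between Dale and Easton, adding 10.
New total = 109 + 10 = 119.

Adding 10 by placing North on the Dale–Easton leg.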